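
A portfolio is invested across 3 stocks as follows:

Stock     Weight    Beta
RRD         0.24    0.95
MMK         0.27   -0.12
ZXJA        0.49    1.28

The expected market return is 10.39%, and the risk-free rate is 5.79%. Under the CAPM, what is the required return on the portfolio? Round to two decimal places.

9.57%

β_P = Σ w_i β_i = 0.24×0.95 + 0.27×-0.12 + 0.49×1.28 = 0.8228
MRP = 10.39% − 5.79% = 4.60%
E(R_P) = R_f + β_P × MRP = 5.79% + 0.8228 × 4.60% = 9.57%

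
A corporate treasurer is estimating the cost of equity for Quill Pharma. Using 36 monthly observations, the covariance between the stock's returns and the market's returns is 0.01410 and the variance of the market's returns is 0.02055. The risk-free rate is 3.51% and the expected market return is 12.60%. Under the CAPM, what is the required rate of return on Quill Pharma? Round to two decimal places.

β = Cov(R_i, R_m) / Var(R_m) = 0.01410 / 0.02055 = 0.6861
MRP = 12.60% − 3.51% = 9.09%
E(R) = R_f + β × MRP = 3.51% + 0.6861 × 9.09% = 9.75%

9.75%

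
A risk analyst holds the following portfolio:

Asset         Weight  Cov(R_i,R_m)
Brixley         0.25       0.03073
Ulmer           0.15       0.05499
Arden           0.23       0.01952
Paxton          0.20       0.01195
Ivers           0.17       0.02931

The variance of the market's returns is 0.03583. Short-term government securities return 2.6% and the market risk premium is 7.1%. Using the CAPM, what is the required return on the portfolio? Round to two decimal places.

β_Brixley = 0.03073 / 0.03583 = 0.8577
β_Ulmer = 0.05499 / 0.03583 = 1.5347
β_Arden = 0.01952 / 0.03583 = 0.5448
β_Paxton = 0.01195 / 0.03583 = 0.3335
β_Ivers = 0.02931 / 0.03583 = 0.8180
β_P = Σ w_i β_i = 0.25×0.8577 + 0.15×1.5347 + 0.23×0.5448 + 0.20×0.3335 + 0.17×0.8180 = 0.7757
E(R_P) = R_f + β_P × MRP = 2.6% + 0.7757 × 7.1% = 8.11%

8.11%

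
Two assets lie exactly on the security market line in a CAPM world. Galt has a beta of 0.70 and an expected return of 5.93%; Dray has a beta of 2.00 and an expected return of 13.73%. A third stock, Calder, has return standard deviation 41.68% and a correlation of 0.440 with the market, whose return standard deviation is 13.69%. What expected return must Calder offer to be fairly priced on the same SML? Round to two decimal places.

9.77%

MRP = (13.73% − 5.93%) / (2.00 − 0.70) = 6.0000%
R_f = 5.93% − 0.70 × 6.0000% = 1.7300%
β_Calder = ρ·σ_i/σ_m = 0.440 × 41.68 / 13.69 = 1.3396
E(R_Calder) = R_f + β × MRP = 1.7300% + 1.3396 × 6.0000% = 9.77%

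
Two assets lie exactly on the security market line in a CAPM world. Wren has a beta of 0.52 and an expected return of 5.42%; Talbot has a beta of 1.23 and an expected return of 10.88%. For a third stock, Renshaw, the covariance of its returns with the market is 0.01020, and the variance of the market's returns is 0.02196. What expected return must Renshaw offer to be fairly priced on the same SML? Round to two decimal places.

MRP = (10.88% − 5.42%) / (1.23 − 0.52) = 7.6901%
R_f = 5.42% − 0.52 × 7.6901% = 1.4211%
β_Renshaw = Cov / Var(R_m) = 0.01020 / 0.02196 = 0.4645
E(R_Renshaw) = R_f + β × MRP = 1.4211% + 0.4645 × 7.6901% = 4.99%

4.99%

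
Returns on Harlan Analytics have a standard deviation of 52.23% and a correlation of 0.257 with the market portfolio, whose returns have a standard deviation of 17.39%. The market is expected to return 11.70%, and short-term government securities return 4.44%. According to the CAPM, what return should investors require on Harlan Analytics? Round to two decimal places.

10.04%

β = ρ × σ_i / σ_m = 0.257 × 52.23% / 17.39% = 0.7719
MRP = 11.70% − 4.44% = 7.26%
E(R) = 4.44% + 0.7719 × 7.26% = 10.04%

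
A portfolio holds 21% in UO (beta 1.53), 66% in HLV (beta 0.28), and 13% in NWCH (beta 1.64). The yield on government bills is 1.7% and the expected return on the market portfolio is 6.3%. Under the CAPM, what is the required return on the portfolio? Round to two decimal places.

β_P = Σ w_i β_i = 0.21×1.53 + 0.66×0.28 + 0.13×1.64 = 0.7193
MRP = 6.3% − 1.7% = 4.60%
E(R_P) = R_f + β_P × MRP = 1.7% + 0.7193 × 4.6% = 5.01%

5.01%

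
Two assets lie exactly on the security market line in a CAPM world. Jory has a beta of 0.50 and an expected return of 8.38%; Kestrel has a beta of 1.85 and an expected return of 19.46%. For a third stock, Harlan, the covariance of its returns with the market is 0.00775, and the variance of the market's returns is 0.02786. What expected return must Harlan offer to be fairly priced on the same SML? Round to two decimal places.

MRP = (19.46% − 8.38%) / (1.85 − 0.50) = 8.2074%
R_f = 8.38% − 0.50 × 8.2074% = 4.2763%
β_Harlan = Cov / Var(R_m) = 0.00775 / 0.02786 = 0.2782
E(R_Harlan) = R_f + β × MRP = 4.2763% + 0.2782 × 8.2074% = 6.56%

6.56%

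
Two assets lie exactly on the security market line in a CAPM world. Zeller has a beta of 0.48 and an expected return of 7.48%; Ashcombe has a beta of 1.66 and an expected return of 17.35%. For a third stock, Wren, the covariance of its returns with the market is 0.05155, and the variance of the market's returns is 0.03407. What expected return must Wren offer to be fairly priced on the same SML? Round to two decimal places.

16.12%

MRP = (17.35% − 7.48%) / (1.66 − 0.48) = 8.3644%
R_f = 7.48% − 0.48 × 8.3644% = 3.4651%
β_Wren = Cov / Var(R_m) = 0.05155 / 0.03407 = 1.5131
E(R_Wren) = R_f + β × MRP = 3.4651% + 1.5131 × 8.3644% = 16.12%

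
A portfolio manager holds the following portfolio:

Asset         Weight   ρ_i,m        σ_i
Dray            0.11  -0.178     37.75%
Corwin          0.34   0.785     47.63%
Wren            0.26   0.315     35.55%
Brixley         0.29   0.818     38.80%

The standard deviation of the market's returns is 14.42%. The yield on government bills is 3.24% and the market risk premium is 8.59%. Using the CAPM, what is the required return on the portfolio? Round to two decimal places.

β_Dray = -0.178 × 37.75% / 14.42% = -0.4660
β_Corwin = 0.785 × 47.63% / 14.42% = 2.5929
β_Wren = 0.315 × 35.55% / 14.42% = 0.7766
β_Brixley = 0.818 × 38.80% / 14.42% = 2.2010
β_P = Σ w_i β_i = 0.11×-0.4660 + 0.34×2.5929 + 0.26×0.7766 + 0.29×2.2010 = 1.6705
E(R_P) = R_f + β_P × MRP = 3.24% + 1.6705 × 8.59% = 17.59%

17.59%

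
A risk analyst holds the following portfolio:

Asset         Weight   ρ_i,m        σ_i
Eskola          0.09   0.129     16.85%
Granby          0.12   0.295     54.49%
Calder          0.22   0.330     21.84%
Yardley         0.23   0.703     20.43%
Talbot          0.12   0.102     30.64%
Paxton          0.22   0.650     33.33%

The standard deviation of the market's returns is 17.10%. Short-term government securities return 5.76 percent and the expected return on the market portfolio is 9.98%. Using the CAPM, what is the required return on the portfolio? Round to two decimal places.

8.76%

β_Eskola = 0.129 × 16.85% / 17.10% = 0.1271
β_Granby = 0.295 × 54.49% / 17.10% = 0.9400
β_Calder = 0.330 × 21.84% / 17.10% = 0.4215
β_Yardley = 0.703 × 20.43% / 17.10% = 0.8399
β_Talbot = 0.102 × 30.64% / 17.10% = 0.1828
β_Paxton = 0.650 × 33.33% / 17.10% = 1.2669
β_P = Σ w_i β_i = 0.09×0.1271 + 0.12×0.9400 + 0.22×0.4215 + 0.23×0.8399 + 0.12×0.1828 + 0.22×1.2669 = 0.7108
MRP = 9.98% − 5.76% = 4.22%
E(R_P) = R_f + β_P × MRP = 5.76% + 0.7108 × 4.22% = 8.76%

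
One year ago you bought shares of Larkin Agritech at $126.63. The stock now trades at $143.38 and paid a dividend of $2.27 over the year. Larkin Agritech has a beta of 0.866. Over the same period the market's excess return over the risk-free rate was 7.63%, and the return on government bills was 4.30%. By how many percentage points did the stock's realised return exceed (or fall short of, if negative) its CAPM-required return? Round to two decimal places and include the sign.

Realised HPR = (P1 + D1 − P0) / P0 = (143.38 + 2.27 − 126.63) / 126.63 = 19.02 / 126.63 = 15.0201%
CAPM required = R_f + β·MRP = 4.30% + 0.866 × 7.63% = 10.90758%
α = realised − required = 15.0201% − 10.90758% = +4.11%

+4.11%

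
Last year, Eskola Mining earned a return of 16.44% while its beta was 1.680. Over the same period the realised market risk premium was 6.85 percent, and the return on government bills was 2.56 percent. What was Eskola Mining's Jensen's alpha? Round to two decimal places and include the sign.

CAPM benchmark = R_f + β(R_m − R_f) = 2.56% + 1.680 × 6.85% = 14.06800%
α = actual − benchmark = 16.44% − 14.06800% = +2.37%

+2.37%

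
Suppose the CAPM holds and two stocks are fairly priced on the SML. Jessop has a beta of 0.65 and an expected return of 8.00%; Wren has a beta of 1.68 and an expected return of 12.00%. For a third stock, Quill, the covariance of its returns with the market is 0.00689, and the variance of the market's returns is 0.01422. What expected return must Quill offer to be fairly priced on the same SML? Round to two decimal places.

MRP = (12.00% − 8.00%) / (1.68 − 0.65) = 3.8835%
R_f = 8.00% − 0.65 × 3.8835% = 5.4757%
β_Quill = Cov / Var(R_m) = 0.00689 / 0.01422 = 0.4845
E(R_Quill) = R_f + β × MRP = 5.4757% + 0.4845 × 3.8835% = 7.36%

7.36%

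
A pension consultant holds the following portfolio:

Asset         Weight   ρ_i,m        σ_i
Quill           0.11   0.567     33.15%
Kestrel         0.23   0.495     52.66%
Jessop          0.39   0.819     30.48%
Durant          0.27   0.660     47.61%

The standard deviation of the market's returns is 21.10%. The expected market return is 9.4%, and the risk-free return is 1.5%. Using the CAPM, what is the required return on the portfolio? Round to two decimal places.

11.34%

β_Quill = 0.567 × 33.15% / 21.10% = 0.8908
β_Kestrel = 0.495 × 52.66% / 21.10% = 1.2354
β_Jessop = 0.819 × 30.48% / 21.10% = 1.1831
β_Durant = 0.660 × 47.61% / 21.10% = 1.4892
β_P = Σ w_i β_i = 0.11×0.8908 + 0.23×1.2354 + 0.39×1.1831 + 0.27×1.4892 = 1.2456
MRP = 9.4% − 1.5% = 7.90%
E(R_P) = R_f + β_P × MRP = 1.5% + 1.2456 × 7.9% = 11.34%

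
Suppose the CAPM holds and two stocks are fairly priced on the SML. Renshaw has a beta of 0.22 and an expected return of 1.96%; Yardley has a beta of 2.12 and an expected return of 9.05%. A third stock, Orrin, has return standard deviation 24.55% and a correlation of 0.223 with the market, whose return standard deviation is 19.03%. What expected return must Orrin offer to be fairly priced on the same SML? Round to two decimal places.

MRP = (9.05% − 1.96%) / (2.12 − 0.22) = 3.7316%
R_f = 1.96% − 0.22 × 3.7316% = 1.1390%
β_Orrin = ρ·σ_i/σ_m = 0.223 × 24.55 / 19.03 = 0.2877
E(R_Orrin) = R_f + β × MRP = 1.1390% + 0.2877 × 3.7316% = 2.21%

2.21%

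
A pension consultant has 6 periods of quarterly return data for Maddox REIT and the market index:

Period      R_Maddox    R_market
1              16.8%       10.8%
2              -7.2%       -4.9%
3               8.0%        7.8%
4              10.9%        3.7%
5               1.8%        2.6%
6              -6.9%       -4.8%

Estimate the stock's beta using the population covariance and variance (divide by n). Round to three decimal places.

Mean R_i = (16.8 − 7.2 + 8.0 + 10.9 + 1.8 − 6.9) / 6 = 3.9000%
Mean R_m = (10.8 − 4.9 + 7.8 + 3.7 + 2.6 − 4.8) / 6 = 2.5333%
Σ(R_i − R̄_i)(R_m − R̄_m) = 297.9700  ⇒  Cov = 297.9700 / 6 = 49.6617
Σ(R_m − R̄_m)² = 206.4733  ⇒  Var(R_m) = 206.4733 / 6 = 34.4122
β = Cov / Var(R_m) = 49.6617 / 34.4122 = 1.4431

1.443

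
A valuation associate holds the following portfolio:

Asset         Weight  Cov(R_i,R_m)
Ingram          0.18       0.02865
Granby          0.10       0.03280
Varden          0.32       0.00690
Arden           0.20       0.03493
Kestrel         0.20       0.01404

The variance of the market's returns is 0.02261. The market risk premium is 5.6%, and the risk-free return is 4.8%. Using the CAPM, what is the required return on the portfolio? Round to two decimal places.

β_Ingram = 0.02865 / 0.02261 = 1.2671
β_Granby = 0.03280 / 0.02261 = 1.4507
β_Varden = 0.00690 / 0.02261 = 0.3052
β_Arden = 0.03493 / 0.02261 = 1.5449
β_Kestrel = 0.01404 / 0.02261 = 0.6210
β_P = Σ w_i β_i = 0.18×1.2671 + 0.10×1.4507 + 0.32×0.3052 + 0.20×1.5449 + 0.20×0.6210 = 0.9040
E(R_P) = R_f + β_P × MRP = 4.8% + 0.9040 × 5.6% = 9.86%

9.86%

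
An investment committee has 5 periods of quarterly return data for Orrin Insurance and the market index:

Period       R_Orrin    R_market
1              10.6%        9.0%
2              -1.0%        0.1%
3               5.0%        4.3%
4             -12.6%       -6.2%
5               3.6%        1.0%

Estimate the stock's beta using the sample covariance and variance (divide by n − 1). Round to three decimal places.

1.509

Mean R_i = (10.6 − 1.0 + 5.0 − 12.6 + 3.6) / 5 = 1.1200%
Mean R_m = (9.0 + 0.1 + 4.3 − 6.2 + 1.0) / 5 = 1.6400%
Σ(R_i − R̄_i)(R_m − R̄_m) = 189.3360  ⇒  Cov = 189.3360 / 4 = 47.3340
Σ(R_m − R̄_m)² = 125.4920  ⇒  Var(R_m) = 125.4920 / 4 = 31.3730
β = Cov / Var(R_m) = 47.3340 / 31.3730 = 1.5087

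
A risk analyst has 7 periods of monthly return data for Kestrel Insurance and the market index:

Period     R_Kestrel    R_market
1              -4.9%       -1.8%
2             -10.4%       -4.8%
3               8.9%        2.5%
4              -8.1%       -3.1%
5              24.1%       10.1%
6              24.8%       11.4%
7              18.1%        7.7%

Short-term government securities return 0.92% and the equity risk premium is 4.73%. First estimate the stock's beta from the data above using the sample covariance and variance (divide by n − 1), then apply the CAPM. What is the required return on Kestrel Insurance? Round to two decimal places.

Mean R_i = (-4.9 − 10.4 + 8.9 − 8.1 + 24.1 + 24.8 + 18.1) / 7 = 7.5000%
Mean R_m = (-1.8 − 4.8 + 2.5 − 3.1 + 10.1 + 11.4 + 7.7) / 7 = 3.1429%
Σ(R_i − R̄_i)(R_m − R̄_m) = 606.6000  ⇒  Cov = 606.6000 / 6 = 101.1000
Σ(R_m − R̄_m)² = 264.2571  ⇒  Var(R_m) = 264.2571 / 6 = 44.0429
β = Cov / Var(R_m) = 101.1000 / 44.0429 = 2.2955
E(R) = R_f + β × MRP = 0.92% + 2.2955 × 4.73% = 11.78%

11.78%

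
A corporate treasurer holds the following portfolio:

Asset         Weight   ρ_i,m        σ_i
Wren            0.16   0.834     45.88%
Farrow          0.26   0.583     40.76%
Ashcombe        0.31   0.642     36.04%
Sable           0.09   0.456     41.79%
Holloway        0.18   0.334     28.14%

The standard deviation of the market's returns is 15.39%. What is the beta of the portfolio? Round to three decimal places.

1.487

β_Wren = 0.834 × 45.88% / 15.39% = 2.4863
β_Farrow = 0.583 × 40.76% / 15.39% = 1.5441
β_Ashcombe = 0.642 × 36.04% / 15.39% = 1.5034
β_Sable = 0.456 × 41.79% / 15.39% = 1.2382
β_Holloway = 0.334 × 28.14% / 15.39% = 0.6107
β_P = Σ w_i β_i = 0.16×2.4863 + 0.26×1.5441 + 0.31×1.5034 + 0.09×1.2382 + 0.18×0.6107 = 1.4867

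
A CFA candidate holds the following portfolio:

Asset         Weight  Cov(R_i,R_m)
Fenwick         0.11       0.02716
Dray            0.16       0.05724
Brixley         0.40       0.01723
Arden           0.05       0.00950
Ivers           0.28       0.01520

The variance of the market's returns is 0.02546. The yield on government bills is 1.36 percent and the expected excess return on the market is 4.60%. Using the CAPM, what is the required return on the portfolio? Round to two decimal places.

β_Fenwick = 0.02716 / 0.02546 = 1.0668
β_Dray = 0.05724 / 0.02546 = 2.2482
β_Brixley = 0.01723 / 0.02546 = 0.6767
β_Arden = 0.00950 / 0.02546 = 0.3731
β_Ivers = 0.01520 / 0.02546 = 0.5970
β_P = Σ w_i β_i = 0.11×1.0668 + 0.16×2.2482 + 0.40×0.6767 + 0.05×0.3731 + 0.28×0.5970 = 0.9336
E(R_P) = R_f + β_P × MRP = 1.36% + 0.9336 × 4.60% = 5.65%

5.65%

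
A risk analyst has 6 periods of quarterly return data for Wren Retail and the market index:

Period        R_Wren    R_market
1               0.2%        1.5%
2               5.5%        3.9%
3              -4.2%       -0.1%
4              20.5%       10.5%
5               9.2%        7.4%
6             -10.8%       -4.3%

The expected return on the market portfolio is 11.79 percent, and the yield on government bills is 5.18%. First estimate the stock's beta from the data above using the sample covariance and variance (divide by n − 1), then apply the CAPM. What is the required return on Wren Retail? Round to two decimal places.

Mean R_i = (0.2 + 5.5 − 4.2 + 20.5 + 9.2 − 10.8) / 6 = 3.4000%
Mean R_m = (1.5 + 3.9 − 0.1 + 10.5 + 7.4 − 4.3) / 6 = 3.1500%
Σ(R_i − R̄_i)(R_m − R̄_m) = 287.6800  ⇒  Cov = 287.6800 / 5 = 57.5360
Σ(R_m − R̄_m)² = 141.4350  ⇒  Var(R_m) = 141.4350 / 5 = 28.2870
β = Cov / Var(R_m) = 57.5360 / 28.2870 = 2.0340
MRP = 11.79% − 5.18% = 6.61%
E(R) = R_f + β × MRP = 5.18% + 2.0340 × 6.61% = 18.62%

18.62%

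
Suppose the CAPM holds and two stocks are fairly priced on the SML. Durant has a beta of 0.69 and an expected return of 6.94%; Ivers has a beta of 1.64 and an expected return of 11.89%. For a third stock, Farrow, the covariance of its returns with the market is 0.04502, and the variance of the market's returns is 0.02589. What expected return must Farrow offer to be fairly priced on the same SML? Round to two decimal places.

MRP = (11.89% − 6.94%) / (1.64 − 0.69) = 5.2105%
R_f = 6.94% − 0.69 × 5.2105% = 3.3448%
β_Farrow = Cov / Var(R_m) = 0.04502 / 0.02589 = 1.7389
E(R_Farrow) = R_f + β × MRP = 3.3448% + 1.7389 × 5.2105% = 12.41%

12.41%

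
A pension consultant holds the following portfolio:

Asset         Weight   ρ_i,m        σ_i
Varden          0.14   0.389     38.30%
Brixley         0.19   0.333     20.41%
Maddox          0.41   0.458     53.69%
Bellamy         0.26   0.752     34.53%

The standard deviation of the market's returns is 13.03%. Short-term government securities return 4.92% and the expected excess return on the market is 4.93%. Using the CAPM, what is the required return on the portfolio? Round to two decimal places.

12.57%

β_Varden = 0.389 × 38.30% / 13.03% = 1.1434
β_Brixley = 0.333 × 20.41% / 13.03% = 0.5216
β_Maddox = 0.458 × 53.69% / 13.03% = 1.8872
β_Bellamy = 0.752 × 34.53% / 13.03% = 1.9928
β_P = Σ w_i β_i = 0.14×1.1434 + 0.19×0.5216 + 0.41×1.8872 + 0.26×1.9928 = 1.5511
E(R_P) = R_f + β_P × MRP = 4.92% + 1.5511 × 4.93% = 12.57%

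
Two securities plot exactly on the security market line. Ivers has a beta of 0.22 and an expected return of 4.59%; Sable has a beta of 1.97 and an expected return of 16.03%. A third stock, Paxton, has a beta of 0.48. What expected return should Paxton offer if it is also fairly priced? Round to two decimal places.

6.29%

MRP (SML slope) = (16.03% − 4.59%) / (1.97 − 0.22) = 11.44% / 1.75 = 6.5371%
R_f (intercept) = 4.59% − 0.22 × 6.5371% = 3.1518%
E(R_Paxton) = R_f + β × MRP = 3.1518% + 0.48 × 6.5371% = 6.29%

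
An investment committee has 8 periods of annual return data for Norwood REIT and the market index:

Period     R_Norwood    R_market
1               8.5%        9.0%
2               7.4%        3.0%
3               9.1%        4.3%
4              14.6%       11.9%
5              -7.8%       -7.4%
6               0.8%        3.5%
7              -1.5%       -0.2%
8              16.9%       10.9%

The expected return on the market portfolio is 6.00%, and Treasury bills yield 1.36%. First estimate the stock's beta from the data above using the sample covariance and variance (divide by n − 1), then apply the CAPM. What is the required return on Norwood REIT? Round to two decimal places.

7.05%

Mean R_i = (8.5 + 7.4 + 9.1 + 14.6 − 7.8 + 0.8 − 1.5 + 16.9) / 8 = 6.0000%
Mean R_m = (9.0 + 3.0 + 4.3 + 11.9 − 7.4 + 3.5 − 0.2 + 10.9) / 8 = 4.3750%
Σ(R_i − R̄_i)(R_m − R̄_m) = 346.6000  ⇒  Cov = 346.6000 / 7 = 49.5143
Σ(R_m − R̄_m)² = 282.8350  ⇒  Var(R_m) = 282.8350 / 7 = 40.4050
β = Cov / Var(R_m) = 49.5143 / 40.4050 = 1.2254
MRP = 6.00% − 1.36% = 4.64%
E(R) = R_f + β × MRP = 1.36% + 1.2254 × 4.64% = 7.05%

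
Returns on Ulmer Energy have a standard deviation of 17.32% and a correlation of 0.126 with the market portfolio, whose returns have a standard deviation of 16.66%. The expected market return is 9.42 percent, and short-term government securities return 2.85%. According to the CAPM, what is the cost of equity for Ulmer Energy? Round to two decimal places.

β = ρ × σ_i / σ_m = 0.126 × 17.32% / 16.66% = 0.1310
MRP = 9.42% − 2.85% = 6.57%
E(R) = 2.85% + 0.1310 × 6.57% = 3.71%

3.71%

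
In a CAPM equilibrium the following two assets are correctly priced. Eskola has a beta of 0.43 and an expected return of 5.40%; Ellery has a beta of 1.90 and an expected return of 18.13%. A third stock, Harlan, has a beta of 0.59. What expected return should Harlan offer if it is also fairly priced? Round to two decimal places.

MRP (SML slope) = (18.13% − 5.40%) / (1.90 − 0.43) = 12.73% / 1.47 = 8.6599%
R_f (intercept) = 5.40% − 0.43 × 8.6599% = 1.6762%
E(R_Harlan) = R_f + β × MRP = 1.6762% + 0.59 × 8.6599% = 6.79%

6.79%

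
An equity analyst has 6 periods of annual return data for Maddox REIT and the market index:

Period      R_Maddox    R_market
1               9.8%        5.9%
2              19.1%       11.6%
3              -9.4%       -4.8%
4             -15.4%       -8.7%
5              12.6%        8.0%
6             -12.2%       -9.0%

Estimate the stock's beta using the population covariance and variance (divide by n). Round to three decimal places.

Mean R_i = (9.8 + 19.1 − 9.4 − 15.4 + 12.6 − 12.2) / 6 = 0.7500%
Mean R_m = (5.9 + 11.6 − 4.8 − 8.7 + 8.0 − 9.0) / 6 = 0.5000%
Σ(R_i − R̄_i)(R_m − R̄_m) = 666.8300  ⇒  Cov = 666.8300 / 6 = 111.1383
Σ(R_m − R̄_m)² = 411.6000  ⇒  Var(R_m) = 411.6000 / 6 = 68.6000
β = Cov / Var(R_m) = 111.1383 / 68.6000 = 1.6201

1.620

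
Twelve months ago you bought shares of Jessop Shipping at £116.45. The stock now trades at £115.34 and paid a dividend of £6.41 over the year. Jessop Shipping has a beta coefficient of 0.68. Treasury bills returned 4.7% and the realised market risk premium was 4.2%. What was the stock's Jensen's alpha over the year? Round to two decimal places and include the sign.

-3.00%

Realised HPR = (P1 + D1 − P0) / P0 = (115.34 + 6.41 − 116.45) / 116.45 = 5.30 / 116.45 = 4.5513%
CAPM required = R_f + β·MRP = 4.7% + 0.68 × 4.2% = 7.5560%
α = realised − required = 4.5513% − 7.5560% = -3.00%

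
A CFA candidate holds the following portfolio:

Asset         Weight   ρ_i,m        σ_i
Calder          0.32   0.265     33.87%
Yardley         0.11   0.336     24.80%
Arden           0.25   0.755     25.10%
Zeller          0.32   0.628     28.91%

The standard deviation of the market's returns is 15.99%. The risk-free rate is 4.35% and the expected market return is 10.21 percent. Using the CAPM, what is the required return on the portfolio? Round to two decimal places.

9.60%

β_Calder = 0.265 × 33.87% / 15.99% = 0.5613
β_Yardley = 0.336 × 24.80% / 15.99% = 0.5211
β_Arden = 0.755 × 25.10% / 15.99% = 1.1851
β_Zeller = 0.628 × 28.91% / 15.99% = 1.1354
β_P = Σ w_i β_i = 0.32×0.5613 + 0.11×0.5211 + 0.25×1.1851 + 0.32×1.1354 = 0.8965
MRP = 10.21% − 4.35% = 5.86%
E(R_P) = R_f + β_P × MRP = 4.35% + 0.8965 × 5.86% = 9.60%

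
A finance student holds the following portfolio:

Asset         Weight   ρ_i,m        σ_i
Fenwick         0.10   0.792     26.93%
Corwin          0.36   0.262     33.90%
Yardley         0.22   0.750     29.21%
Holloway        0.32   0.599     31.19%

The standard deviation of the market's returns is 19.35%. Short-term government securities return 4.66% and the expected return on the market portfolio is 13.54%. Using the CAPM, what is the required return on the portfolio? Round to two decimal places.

β_Fenwick = 0.792 × 26.93% / 19.35% = 1.1023
β_Corwin = 0.262 × 33.90% / 19.35% = 0.4590
β_Yardley = 0.750 × 29.21% / 19.35% = 1.1322
β_Holloway = 0.599 × 31.19% / 19.35% = 0.9655
β_P = Σ w_i β_i = 0.10×1.1023 + 0.36×0.4590 + 0.22×1.1322 + 0.32×0.9655 = 0.8335
MRP = 13.54% − 4.66% = 8.88%
E(R_P) = R_f + β_P × MRP = 4.66% + 0.8335 × 8.88% = 12.06%

12.06%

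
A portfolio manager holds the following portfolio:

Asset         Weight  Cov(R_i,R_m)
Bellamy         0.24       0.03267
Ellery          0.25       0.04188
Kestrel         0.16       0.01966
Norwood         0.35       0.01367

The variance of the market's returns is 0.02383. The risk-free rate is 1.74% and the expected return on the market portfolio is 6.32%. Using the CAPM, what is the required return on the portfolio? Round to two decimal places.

β_Bellamy = 0.03267 / 0.02383 = 1.3710
β_Ellery = 0.04188 / 0.02383 = 1.7574
β_Kestrel = 0.01966 / 0.02383 = 0.8250
β_Norwood = 0.01367 / 0.02383 = 0.5736
β_P = Σ w_i β_i = 0.24×1.3710 + 0.25×1.7574 + 0.16×0.8250 + 0.35×0.5736 = 1.1012
MRP = 6.32% − 1.74% = 4.58%
E(R_P) = R_f + β_P × MRP = 1.74% + 1.1012 × 4.58% = 6.78%

6.78%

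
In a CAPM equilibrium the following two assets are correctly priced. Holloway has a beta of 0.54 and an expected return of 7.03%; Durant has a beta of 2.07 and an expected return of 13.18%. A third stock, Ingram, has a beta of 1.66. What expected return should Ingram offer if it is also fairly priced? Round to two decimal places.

11.53%

MRP (SML slope) = (13.18% − 7.03%) / (2.07 − 0.54) = 6.15% / 1.53 = 4.0196%
R_f (intercept) = 7.03% − 0.54 × 4.0196% = 4.8594%
E(R_Ingram) = R_f + β × MRP = 4.8594% + 1.66 × 4.0196% = 11.53%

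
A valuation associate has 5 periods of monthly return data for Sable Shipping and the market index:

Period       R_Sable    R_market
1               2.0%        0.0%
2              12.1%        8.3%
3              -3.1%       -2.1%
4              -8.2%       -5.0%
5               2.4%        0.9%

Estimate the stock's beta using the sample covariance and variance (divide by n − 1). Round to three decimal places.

Mean R_i = (2.0 + 12.1 − 3.1 − 8.2 + 2.4) / 5 = 1.0400%
Mean R_m = (0.0 + 8.3 − 2.1 − 5.0 + 0.9) / 5 = 0.4200%
Σ(R_i − R̄_i)(R_m − R̄_m) = 147.9160  ⇒  Cov = 147.9160 / 4 = 36.9790
Σ(R_m − R̄_m)² = 98.2280  ⇒  Var(R_m) = 98.2280 / 4 = 24.5570
β = Cov / Var(R_m) = 36.9790 / 24.5570 = 1.5058

1.506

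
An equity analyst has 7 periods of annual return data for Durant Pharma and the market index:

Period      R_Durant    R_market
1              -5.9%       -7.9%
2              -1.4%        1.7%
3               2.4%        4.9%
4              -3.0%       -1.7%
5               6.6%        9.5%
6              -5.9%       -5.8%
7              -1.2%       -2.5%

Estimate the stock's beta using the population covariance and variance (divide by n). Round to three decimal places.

0.716

Mean R_i = (-5.9 − 1.4 + 2.4 − 3.0 + 6.6 − 5.9 − 1.2) / 7 = -1.2000%
Mean R_m = (-7.9 + 1.7 + 4.9 − 1.7 + 9.5 − 5.8 − 2.5) / 7 = -0.2571%
Σ(R_i − R̄_i)(R_m − R̄_m) = 158.8500  ⇒  Cov = 158.8500 / 7 = 22.6929
Σ(R_m − R̄_m)² = 221.8771  ⇒  Var(R_m) = 221.8771 / 7 = 31.6967
β = Cov / Var(R_m) = 22.6929 / 31.6967 = 0.7159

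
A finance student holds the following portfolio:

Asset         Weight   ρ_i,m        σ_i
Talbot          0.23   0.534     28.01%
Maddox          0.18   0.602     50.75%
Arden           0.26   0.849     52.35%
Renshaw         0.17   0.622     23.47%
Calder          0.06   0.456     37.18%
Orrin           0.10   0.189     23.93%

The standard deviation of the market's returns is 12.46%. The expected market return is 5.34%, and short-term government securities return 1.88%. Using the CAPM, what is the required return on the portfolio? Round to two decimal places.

β_Talbot = 0.534 × 28.01% / 12.46% = 1.2004
β_Maddox = 0.602 × 50.75% / 12.46% = 2.4520
β_Arden = 0.849 × 52.35% / 12.46% = 3.5670
β_Renshaw = 0.622 × 23.47% / 12.46% = 1.1716
β_Calder = 0.456 × 37.18% / 12.46% = 1.3607
β_Orrin = 0.189 × 23.93% / 12.46% = 0.3630
β_P = Σ w_i β_i = 0.23×1.2004 + 0.18×2.4520 + 0.26×3.5670 + 0.17×1.1716 + 0.06×1.3607 + 0.10×0.3630 = 1.9620
MRP = 5.34% − 1.88% = 3.46%
E(R_P) = R_f + β_P × MRP = 1.88% + 1.9620 × 3.46% = 8.67%

8.67%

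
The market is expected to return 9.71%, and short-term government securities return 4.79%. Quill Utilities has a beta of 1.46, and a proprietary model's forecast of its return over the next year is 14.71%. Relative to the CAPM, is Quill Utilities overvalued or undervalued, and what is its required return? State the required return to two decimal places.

MRP = 9.71% − 4.79% = 4.92%
Required return = R_f + β·MRP = 4.79% + 1.46 × 4.92% = 11.97%
Forecast 14.71% > required 11.97% → the stock plots above the SML → undervalued.

Undervalued; required return 11.97%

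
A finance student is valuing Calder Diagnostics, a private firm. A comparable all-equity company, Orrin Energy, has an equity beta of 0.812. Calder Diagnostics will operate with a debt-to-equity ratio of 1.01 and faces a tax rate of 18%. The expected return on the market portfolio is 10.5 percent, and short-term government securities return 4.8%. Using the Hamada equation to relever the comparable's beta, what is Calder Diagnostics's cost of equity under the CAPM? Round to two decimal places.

13.26%

β_L = β_U × [1 + (1 − t)(D/E)] = 0.812 × [1 + (1 − 0.18) × 1.01]
    = 0.812 × [1 + 0.82 × 1.01] = 0.812 × 1.8282 = 1.4845
MRP = 10.5% − 4.8% = 5.70%
E(R) = R_f + β_L × MRP = 4.8% + 1.4845 × 5.7% = 13.26%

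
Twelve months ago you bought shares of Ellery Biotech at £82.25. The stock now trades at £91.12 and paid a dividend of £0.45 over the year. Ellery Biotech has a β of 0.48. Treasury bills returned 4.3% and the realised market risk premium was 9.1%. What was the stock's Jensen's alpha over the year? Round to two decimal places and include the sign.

Realised HPR = (P1 + D1 − P0) / P0 = (91.12 + 0.45 − 82.25) / 82.25 = 9.32 / 82.25 = 11.3313%
CAPM required = R_f + β·MRP = 4.3% + 0.48 × 9.1% = 8.6680%
α = realised − required = 11.3313% − 8.6680% = +2.66%

+2.66%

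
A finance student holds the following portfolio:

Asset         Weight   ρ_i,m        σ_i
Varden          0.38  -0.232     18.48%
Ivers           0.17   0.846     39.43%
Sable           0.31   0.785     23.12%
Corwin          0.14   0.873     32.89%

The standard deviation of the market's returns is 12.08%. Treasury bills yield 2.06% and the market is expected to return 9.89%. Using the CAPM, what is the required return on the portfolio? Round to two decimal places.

10.93%

β_Varden = -0.232 × 18.48% / 12.08% = -0.3549
β_Ivers = 0.846 × 39.43% / 12.08% = 2.7614
β_Sable = 0.785 × 23.12% / 12.08% = 1.5024
β_Corwin = 0.873 × 32.89% / 12.08% = 2.3769
β_P = Σ w_i β_i = 0.38×-0.3549 + 0.17×2.7614 + 0.31×1.5024 + 0.14×2.3769 = 1.1331
MRP = 9.89% − 2.06% = 7.83%
E(R_P) = R_f + β_P × MRP = 2.06% + 1.1331 × 7.83% = 10.93%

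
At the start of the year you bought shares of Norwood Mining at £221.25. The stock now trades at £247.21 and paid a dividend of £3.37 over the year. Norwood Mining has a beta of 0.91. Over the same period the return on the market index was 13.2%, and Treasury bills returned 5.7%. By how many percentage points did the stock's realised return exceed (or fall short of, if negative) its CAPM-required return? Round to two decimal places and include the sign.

+0.73%

Realised HPR = (P1 + D1 − P0) / P0 = (247.21 + 3.37 − 221.25) / 221.25 = 29.33 / 221.25 = 13.2565%
MRP = 13.2% − 5.7% = 7.50%
CAPM required = R_f + β·MRP = 5.7% + 0.91 × 7.5% = 12.5250%
α = realised − required = 13.2565% − 12.5250% = +0.73%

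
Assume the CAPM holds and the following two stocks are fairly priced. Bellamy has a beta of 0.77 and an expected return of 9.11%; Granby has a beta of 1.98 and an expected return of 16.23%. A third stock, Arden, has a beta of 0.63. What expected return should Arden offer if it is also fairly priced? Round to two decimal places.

MRP (SML slope) = (16.23% − 9.11%) / (1.98 − 0.77) = 7.12% / 1.21 = 5.8843%
R_f (intercept) = 9.11% − 0.77 × 5.8843% = 4.5791%
E(R_Arden) = R_f + β × MRP = 4.5791% + 0.63 × 5.8843% = 8.29%

8.29%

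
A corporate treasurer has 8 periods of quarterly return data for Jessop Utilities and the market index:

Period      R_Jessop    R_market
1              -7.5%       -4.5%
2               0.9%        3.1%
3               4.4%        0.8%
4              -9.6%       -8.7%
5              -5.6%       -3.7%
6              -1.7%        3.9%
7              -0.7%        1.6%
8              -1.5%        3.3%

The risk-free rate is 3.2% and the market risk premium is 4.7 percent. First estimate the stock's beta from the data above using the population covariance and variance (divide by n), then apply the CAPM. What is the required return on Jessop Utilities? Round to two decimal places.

Mean R_i = (-7.5 + 0.9 + 4.4 − 9.6 − 5.6 − 1.7 − 0.7 − 1.5) / 8 = -2.6625%
Mean R_m = (-4.5 + 3.1 + 0.8 − 8.7 − 3.7 + 3.9 + 1.6 + 3.3) / 8 = -0.5250%
Σ(R_i − R̄_i)(R_m − R̄_m) = 120.4175  ⇒  Cov = 120.4175 / 8 = 15.0522
Σ(R_m − R̄_m)² = 146.3350  ⇒  Var(R_m) = 146.3350 / 8 = 18.2919
β = Cov / Var(R_m) = 15.0522 / 18.2919 = 0.8229
E(R) = R_f + β × MRP = 3.2% + 0.8229 × 4.7% = 7.07%

7.07%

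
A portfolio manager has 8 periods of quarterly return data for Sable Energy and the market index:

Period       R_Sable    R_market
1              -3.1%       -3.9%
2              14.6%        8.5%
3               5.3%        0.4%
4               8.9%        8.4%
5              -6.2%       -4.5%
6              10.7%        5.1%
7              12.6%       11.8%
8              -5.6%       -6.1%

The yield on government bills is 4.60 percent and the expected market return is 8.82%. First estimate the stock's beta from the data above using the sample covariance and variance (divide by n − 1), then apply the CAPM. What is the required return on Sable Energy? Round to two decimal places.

Mean R_i = (-3.1 + 14.6 + 5.3 + 8.9 − 6.2 + 10.7 + 12.6 − 5.6) / 8 = 4.6500%
Mean R_m = (-3.9 + 8.5 + 0.4 + 8.4 − 4.5 + 5.1 + 11.8 − 6.1) / 8 = 2.4625%
Σ(R_i − R̄_i)(R_m − R̄_m) = 386.7750  ⇒  Cov = 386.7750 / 7 = 55.2536
Σ(R_m − R̄_m)² = 332.3788  ⇒  Var(R_m) = 332.3788 / 7 = 47.4827
β = Cov / Var(R_m) = 55.2536 / 47.4827 = 1.1637
MRP = 8.82% − 4.60% = 4.22%
E(R) = R_f + β × MRP = 4.60% + 1.1637 × 4.22% = 9.51%

9.51%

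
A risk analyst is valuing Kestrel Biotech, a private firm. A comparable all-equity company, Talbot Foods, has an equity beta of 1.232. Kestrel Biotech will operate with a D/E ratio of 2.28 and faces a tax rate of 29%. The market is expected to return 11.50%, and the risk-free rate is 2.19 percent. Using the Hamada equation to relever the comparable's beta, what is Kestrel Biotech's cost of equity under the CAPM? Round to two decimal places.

β_L = β_U × [1 + (1 − t)(D/E)] = 1.232 × [1 + (1 − 0.29) × 2.28]
    = 1.232 × [1 + 0.71 × 2.28] = 1.232 × 2.6188 = 3.2264
MRP = 11.50% − 2.19% = 9.31%
E(R) = R_f + β_L × MRP = 2.19% + 3.2264 × 9.31% = 32.23%

32.23%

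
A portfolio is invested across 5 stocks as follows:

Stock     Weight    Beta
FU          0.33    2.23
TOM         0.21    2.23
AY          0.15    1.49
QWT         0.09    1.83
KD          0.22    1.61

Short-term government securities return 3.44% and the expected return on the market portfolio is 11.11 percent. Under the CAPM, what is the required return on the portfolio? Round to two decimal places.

18.37%

β_P = Σ w_i β_i = 0.33×2.23 + 0.21×2.23 + 0.15×1.49 + 0.09×1.83 + 0.22×1.61 = 1.9466
MRP = 11.11% − 3.44% = 7.67%
E(R_P) = R_f + β_P × MRP = 3.44% + 1.9466 × 7.67% = 18.37%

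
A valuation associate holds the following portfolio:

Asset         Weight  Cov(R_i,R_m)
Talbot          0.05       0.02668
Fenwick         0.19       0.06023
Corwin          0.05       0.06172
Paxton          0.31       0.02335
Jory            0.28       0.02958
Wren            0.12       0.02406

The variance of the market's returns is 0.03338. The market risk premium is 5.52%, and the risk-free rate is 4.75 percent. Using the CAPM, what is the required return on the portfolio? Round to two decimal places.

β_Talbot = 0.02668 / 0.03338 = 0.7993
β_Fenwick = 0.06023 / 0.03338 = 1.8044
β_Corwin = 0.06172 / 0.03338 = 1.8490
β_Paxton = 0.02335 / 0.03338 = 0.6995
β_Jory = 0.02958 / 0.03338 = 0.8862
β_Wren = 0.02406 / 0.03338 = 0.7208
β_P = Σ w_i β_i = 0.05×0.7993 + 0.19×1.8044 + 0.05×1.8490 + 0.31×0.6995 + 0.28×0.8862 + 0.12×0.7208 = 1.0267
E(R_P) = R_f + β_P × MRP = 4.75% + 1.0267 × 5.52% = 10.42%

10.42%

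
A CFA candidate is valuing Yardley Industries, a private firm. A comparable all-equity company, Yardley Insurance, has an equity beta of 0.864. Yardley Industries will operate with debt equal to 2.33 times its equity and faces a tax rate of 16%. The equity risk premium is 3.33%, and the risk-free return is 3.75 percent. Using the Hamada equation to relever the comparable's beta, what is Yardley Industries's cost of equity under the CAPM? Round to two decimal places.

12.26%

β_L = β_U × [1 + (1 − t)(D/E)] = 0.864 × [1 + (1 − 0.16) × 2.33]
    = 0.864 × [1 + 0.84 × 2.33] = 0.864 × 2.9572 = 2.5550
E(R) = R_f + β_L × MRP = 3.75% + 2.5550 × 3.33% = 12.26%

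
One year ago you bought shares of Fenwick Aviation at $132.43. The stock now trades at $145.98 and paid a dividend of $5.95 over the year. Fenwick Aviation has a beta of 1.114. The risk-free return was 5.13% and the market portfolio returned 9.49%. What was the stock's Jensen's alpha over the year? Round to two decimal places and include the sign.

+4.74%

Realised HPR = (P1 + D1 − P0) / P0 = (145.98 + 5.95 − 132.43) / 132.43 = 19.50 / 132.43 = 14.7248%
MRP = 9.49% − 5.13% = 4.36%
CAPM required = R_f + β·MRP = 5.13% + 1.114 × 4.36% = 9.98704%
α = realised − required = 14.7248% − 9.98704% = +4.74%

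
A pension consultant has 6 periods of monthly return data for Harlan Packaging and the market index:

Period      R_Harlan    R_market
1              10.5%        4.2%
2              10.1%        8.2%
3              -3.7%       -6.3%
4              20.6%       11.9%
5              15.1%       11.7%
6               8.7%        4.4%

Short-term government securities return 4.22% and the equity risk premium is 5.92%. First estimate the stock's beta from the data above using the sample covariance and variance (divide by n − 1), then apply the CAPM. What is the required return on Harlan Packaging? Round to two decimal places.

11.00%

Mean R_i = (10.5 + 10.1 − 3.7 + 20.6 + 15.1 + 8.7) / 6 = 10.2167%
Mean R_m = (4.2 + 8.2 − 6.3 + 11.9 + 11.7 + 4.4) / 6 = 5.6833%
Σ(R_i − R̄_i)(R_m − R̄_m) = 261.9317  ⇒  Cov = 261.9317 / 5 = 52.3863
Σ(R_m − R̄_m)² = 228.6283  ⇒  Var(R_m) = 228.6283 / 5 = 45.7257
β = Cov / Var(R_m) = 52.3863 / 45.7257 = 1.1457
E(R) = R_f + β × MRP = 4.22% + 1.1457 × 5.92% = 11.00%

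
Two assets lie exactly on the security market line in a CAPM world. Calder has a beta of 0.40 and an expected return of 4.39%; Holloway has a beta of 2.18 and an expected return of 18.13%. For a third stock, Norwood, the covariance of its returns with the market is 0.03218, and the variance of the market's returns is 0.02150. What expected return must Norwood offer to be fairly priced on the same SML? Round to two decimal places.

MRP = (18.13% − 4.39%) / (2.18 − 0.40) = 7.7191%
R_f = 4.39% − 0.40 × 7.7191% = 1.3024%
β_Norwood = Cov / Var(R_m) = 0.03218 / 0.02150 = 1.4967
E(R_Norwood) = R_f + β × MRP = 1.3024% + 1.4967 × 7.7191% = 12.86%

12.86%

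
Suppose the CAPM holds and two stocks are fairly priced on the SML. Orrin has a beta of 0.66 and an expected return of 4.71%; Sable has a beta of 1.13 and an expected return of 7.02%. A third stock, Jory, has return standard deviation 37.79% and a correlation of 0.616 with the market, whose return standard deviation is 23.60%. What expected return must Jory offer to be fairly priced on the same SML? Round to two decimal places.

MRP = (7.02% − 4.71%) / (1.13 − 0.66) = 4.9149%
R_f = 4.71% − 0.66 × 4.9149% = 1.4662%
β_Jory = ρ·σ_i/σ_m = 0.616 × 37.79 / 23.60 = 0.9864
E(R_Jory) = R_f + β × MRP = 1.4662% + 0.9864 × 4.9149% = 6.31%

6.31%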